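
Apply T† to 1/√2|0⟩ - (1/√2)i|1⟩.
1/√2|0⟩ + (-1/2 - (1/2)i)|1⟩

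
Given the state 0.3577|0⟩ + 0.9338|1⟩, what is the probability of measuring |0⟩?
0.1279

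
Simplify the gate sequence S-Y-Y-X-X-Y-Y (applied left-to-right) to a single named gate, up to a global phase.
S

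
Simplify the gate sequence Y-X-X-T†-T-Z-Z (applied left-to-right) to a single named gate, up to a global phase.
Y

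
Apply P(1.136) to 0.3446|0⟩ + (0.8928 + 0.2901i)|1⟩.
0.3446|0⟩ + (0.113 + 0.9319i)|1⟩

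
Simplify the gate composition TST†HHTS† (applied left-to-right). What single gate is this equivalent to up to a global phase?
T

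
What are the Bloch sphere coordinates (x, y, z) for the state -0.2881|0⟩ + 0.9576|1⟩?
(-0.5518, 0, -0.834)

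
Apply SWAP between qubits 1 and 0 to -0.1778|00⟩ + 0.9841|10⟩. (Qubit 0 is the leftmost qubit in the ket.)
-0.1778|00⟩ + 0.9841|01⟩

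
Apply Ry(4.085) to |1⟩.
-0.8908|0⟩ - 0.4544|1⟩

Ry(4.085) = [[cos(θ/2), −sin(θ/2)], [sin(θ/2), cos(θ/2)]]; θ = 4.085, cos(θ/2) ≈ -0.454405, sin(θ/2) ≈ 0.890795.
With a = amp(|0⟩) = 0 and b = amp(|1⟩) = 1:
new amp(|0⟩) = (-0.454405)·a + (-0.890795)·b = -0.8908
new amp(|1⟩) = (0.890795)·a + (-0.454405)·b = -0.4544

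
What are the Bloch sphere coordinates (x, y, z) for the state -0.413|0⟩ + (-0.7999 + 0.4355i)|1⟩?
(0.6607, -0.3597, -0.6589)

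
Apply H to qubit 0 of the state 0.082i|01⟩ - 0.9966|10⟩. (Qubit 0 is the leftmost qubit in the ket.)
-0.7047|00⟩ + 0.05798i|01⟩ + 0.7047|10⟩ + 0.05798i|11⟩

H on qubit 0 mixes each pair of kets that differ only in qubit 0: amplitudes (a, b) of (|…0…⟩, |…1…⟩) become ((a + b)/√2, (a − b)/√2). Kets absent from the input have amplitude 0.
(|00⟩, |10⟩): (a, b) = (0, -0.9966) → (-0.7047, 0.7047)
(|01⟩, |11⟩): (a, b) = (0.082i, 0) → (0.05798i, 0.05798i)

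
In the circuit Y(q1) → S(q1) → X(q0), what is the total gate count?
3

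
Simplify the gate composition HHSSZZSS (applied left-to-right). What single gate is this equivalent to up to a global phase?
I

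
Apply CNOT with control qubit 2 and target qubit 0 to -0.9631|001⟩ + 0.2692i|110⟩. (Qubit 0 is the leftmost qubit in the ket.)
-0.9631|101⟩ + 0.2692i|110⟩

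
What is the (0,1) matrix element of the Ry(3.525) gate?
-0.9817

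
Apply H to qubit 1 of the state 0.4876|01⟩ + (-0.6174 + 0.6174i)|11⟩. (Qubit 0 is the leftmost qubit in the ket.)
0.3448|00⟩ - 0.3448|01⟩ + (-0.4366 + 0.4366i)|10⟩ + (0.4366 - 0.4366i)|11⟩

H on qubit 1 mixes each pair of kets that differ only in qubit 1: amplitudes (a, b) of (|…0…⟩, |…1…⟩) become ((a + b)/√2, (a − b)/√2). Kets absent from the input have amplitude 0.
(|00⟩, |01⟩): (a, b) = (0, 0.4876) → (0.3448, -0.3448)
(|10⟩, |11⟩): (a, b) = (0, (-0.6174 + 0.6174i)) → ((-0.4366 + 0.4366i), (0.4366 - 0.4366i))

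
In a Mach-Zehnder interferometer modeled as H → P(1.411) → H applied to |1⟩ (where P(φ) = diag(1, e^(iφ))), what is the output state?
(0.4204 - 0.4936i)|0⟩ + (0.5796 + 0.4936i)|1⟩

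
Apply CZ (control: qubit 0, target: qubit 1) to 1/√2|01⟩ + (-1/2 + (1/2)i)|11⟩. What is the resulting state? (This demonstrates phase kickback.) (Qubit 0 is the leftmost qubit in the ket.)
1/√2|01⟩ + (1/2 - (1/2)i)|11⟩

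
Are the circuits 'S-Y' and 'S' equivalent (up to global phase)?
No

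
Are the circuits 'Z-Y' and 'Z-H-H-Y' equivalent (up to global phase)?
Yes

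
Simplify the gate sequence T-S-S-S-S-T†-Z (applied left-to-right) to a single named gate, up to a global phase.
Z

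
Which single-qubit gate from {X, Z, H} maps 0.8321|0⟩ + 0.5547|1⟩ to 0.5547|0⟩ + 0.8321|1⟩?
X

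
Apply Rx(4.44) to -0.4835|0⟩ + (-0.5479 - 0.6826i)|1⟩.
(-0.2514 + 0.4364i)|0⟩ + (0.3312 + 0.7978i)|1⟩

Rx(4.44) = [[cos(θ/2), −i·sin(θ/2)], [−i·sin(θ/2), cos(θ/2)]]; θ = 4.44, cos(θ/2) ≈ -0.604552, sin(θ/2) ≈ 0.796565.
With a = amp(|0⟩) = -0.4835 and b = amp(|1⟩) = (-0.5479 - 0.6826i):
new amp(|0⟩) = (-0.604552)·a + (-0.796565i)·b = (-0.2514 + 0.4364i)
new amp(|1⟩) = (-0.796565i)·a + (-0.604552)·b = (0.3312 + 0.7978i)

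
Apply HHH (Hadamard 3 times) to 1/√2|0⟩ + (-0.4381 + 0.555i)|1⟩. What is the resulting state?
(0.1902 + 0.3924i)|0⟩ + (0.8098 - 0.3924i)|1⟩

H² = I, so H^3 = H: a single Hadamard. With (a, b) = (1/√2, (-0.4381 + 0.555i)), H gives ((a + b)/√2, (a − b)/√2) = ((0.1902 + 0.3924i), (0.8098 - 0.3924i)).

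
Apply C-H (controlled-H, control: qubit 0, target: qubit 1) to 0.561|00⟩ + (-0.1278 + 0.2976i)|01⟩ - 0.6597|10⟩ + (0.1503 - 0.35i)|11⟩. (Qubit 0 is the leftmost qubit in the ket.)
0.561|00⟩ + (-0.1278 + 0.2976i)|01⟩ + (-0.3602 - 0.2475i)|10⟩ + (-0.5728 + 0.2475i)|11⟩

C-H leaves the control-|0⟩ kets |00⟩, |01⟩ unchanged and applies H to qubit 1 on the control-|1⟩ pair (|10⟩, |11⟩).
H = [[1/√2, 1/√2], [1/√2, -1/√2]].
With a = amp(|10⟩) = -0.6597 and b = amp(|11⟩) = (0.1503 - 0.35i):
new amp(|10⟩) = (1/√2)·a + (1/√2)·b = (-0.3602 - 0.2475i)
new amp(|11⟩) = (1/√2)·a + (-1/√2)·b = (-0.5728 + 0.2475i)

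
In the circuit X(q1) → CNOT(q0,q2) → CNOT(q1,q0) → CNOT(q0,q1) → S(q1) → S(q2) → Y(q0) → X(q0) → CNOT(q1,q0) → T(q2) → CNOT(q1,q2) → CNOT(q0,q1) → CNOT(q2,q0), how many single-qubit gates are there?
6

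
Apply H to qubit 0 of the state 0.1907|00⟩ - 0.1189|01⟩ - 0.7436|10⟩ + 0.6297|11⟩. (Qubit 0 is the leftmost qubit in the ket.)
-0.391|00⟩ + 0.3612|01⟩ + 0.6606|10⟩ - 0.5293|11⟩

H on qubit 0 mixes each pair of kets that differ only in qubit 0: amplitudes (a, b) of (|…0…⟩, |…1…⟩) become ((a + b)/√2, (a − b)/√2). Kets absent from the input have amplitude 0.
(|00⟩, |10⟩): (a, b) = (0.1907, -0.7436) → (-0.391, 0.6606)
(|01⟩, |11⟩): (a, b) = (-0.1189, 0.6297) → (0.3612, -0.5293)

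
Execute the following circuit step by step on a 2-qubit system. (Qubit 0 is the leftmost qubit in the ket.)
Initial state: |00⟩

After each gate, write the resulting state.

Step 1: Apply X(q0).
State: |10⟩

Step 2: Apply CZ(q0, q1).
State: |10⟩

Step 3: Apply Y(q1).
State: i|11⟩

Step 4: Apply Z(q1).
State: -i|11⟩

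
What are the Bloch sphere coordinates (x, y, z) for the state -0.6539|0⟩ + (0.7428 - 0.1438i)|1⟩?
(-0.9714, 0.1881, -0.1448)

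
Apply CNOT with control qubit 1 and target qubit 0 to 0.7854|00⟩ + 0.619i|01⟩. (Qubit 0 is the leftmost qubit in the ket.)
0.7854|00⟩ + 0.619i|11⟩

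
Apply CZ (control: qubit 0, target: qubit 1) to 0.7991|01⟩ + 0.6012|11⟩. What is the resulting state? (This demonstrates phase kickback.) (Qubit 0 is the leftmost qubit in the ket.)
0.7991|01⟩ - 0.6012|11⟩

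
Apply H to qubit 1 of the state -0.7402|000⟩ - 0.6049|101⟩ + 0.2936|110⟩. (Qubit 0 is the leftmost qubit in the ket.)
-0.5234|000⟩ - 0.5234|010⟩ + 0.2076|100⟩ - 0.4277|101⟩ - 0.2076|110⟩ - 0.4277|111⟩

H on qubit 1 mixes each pair of kets that differ only in qubit 1: amplitudes (a, b) of (|…0…⟩, |…1…⟩) become ((a + b)/√2, (a − b)/√2). Kets absent from the input have amplitude 0.
(|000⟩, |010⟩): (a, b) = (-0.7402, 0) → (-0.5234, -0.5234)
(|100⟩, |110⟩): (a, b) = (0, 0.2936) → (0.2076, -0.2076)
(|101⟩, |111⟩): (a, b) = (-0.6049, 0) → (-0.4277, -0.4277)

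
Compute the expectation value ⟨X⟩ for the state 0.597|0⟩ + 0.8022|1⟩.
0.9578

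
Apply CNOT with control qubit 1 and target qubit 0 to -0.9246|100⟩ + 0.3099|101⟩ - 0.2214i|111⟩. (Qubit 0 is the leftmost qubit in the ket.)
-0.2214i|011⟩ - 0.9246|100⟩ + 0.3099|101⟩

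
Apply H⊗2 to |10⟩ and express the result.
1/2|00⟩ + 1/2|01⟩ - 1/2|10⟩ - 1/2|11⟩

H⊗2 gives amp(|y⟩) = (1/2) Σ_x (−1)^(x·y) amp(|x⟩), where x·y is the number of positions in which both x and y have a 1.
|00⟩: (1)/2 = 1/2
|01⟩: (1)/2 = 1/2
|10⟩: (-1)/2 = -1/2
|11⟩: (-1)/2 = -1/2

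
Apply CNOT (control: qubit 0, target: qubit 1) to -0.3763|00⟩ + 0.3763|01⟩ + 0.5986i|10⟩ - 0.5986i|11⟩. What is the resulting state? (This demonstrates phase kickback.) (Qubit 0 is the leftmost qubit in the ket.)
-0.3763|00⟩ + 0.3763|01⟩ - 0.5986i|10⟩ + 0.5986i|11⟩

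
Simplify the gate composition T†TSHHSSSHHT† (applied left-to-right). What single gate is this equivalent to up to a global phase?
T†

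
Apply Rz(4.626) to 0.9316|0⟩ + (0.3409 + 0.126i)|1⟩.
(-0.6297 - 0.6866i)|0⟩ + (-0.3233 + 0.1661i)|1⟩

Rz(4.626) = [[e^(−iθ/2), 0], [0, e^(iθ/2)]] with e^(±iθ/2) = cos(θ/2) ± i·sin(θ/2); θ = 4.626, cos(θ/2) ≈ -0.675914, sin(θ/2) ≈ 0.736981.
With a = amp(|0⟩) = 0.9316 and b = amp(|1⟩) = (0.3409 + 0.126i):
new amp(|0⟩) = (-0.675914 - 0.736981i)·a = (-0.6297 - 0.6866i)
new amp(|1⟩) = (-0.675914 + 0.736981i)·b = (-0.3233 + 0.1661i)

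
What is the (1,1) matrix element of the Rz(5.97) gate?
(-0.9878 + 0.156i)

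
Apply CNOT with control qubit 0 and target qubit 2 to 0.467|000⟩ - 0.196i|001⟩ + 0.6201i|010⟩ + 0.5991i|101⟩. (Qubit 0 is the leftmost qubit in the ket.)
0.467|000⟩ - 0.196i|001⟩ + 0.6201i|010⟩ + 0.5991i|100⟩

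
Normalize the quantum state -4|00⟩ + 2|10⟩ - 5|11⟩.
-0.5963|00⟩ + 0.2981|10⟩ - 0.7454|11⟩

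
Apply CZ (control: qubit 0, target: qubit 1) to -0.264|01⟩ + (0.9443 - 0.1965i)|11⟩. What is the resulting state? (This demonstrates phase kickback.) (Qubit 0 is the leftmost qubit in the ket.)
-0.264|01⟩ + (-0.9443 + 0.1965i)|11⟩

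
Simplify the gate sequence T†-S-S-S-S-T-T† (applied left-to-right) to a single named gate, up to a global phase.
T†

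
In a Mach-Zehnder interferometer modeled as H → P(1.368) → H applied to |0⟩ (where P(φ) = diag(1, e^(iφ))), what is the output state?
(0.6007 + 0.4898i)|0⟩ + (0.3993 - 0.4898i)|1⟩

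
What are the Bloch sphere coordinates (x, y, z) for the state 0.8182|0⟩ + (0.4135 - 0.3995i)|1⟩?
(0.6767, -0.6537, 0.3389)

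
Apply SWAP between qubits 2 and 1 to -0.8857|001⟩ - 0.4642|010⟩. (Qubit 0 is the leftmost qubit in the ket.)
-0.4642|001⟩ - 0.8857|010⟩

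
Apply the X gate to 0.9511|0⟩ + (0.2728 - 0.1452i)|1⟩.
(0.2728 - 0.1452i)|0⟩ + 0.9511|1⟩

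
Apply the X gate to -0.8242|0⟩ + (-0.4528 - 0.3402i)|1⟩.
(-0.4528 - 0.3402i)|0⟩ - 0.8242|1⟩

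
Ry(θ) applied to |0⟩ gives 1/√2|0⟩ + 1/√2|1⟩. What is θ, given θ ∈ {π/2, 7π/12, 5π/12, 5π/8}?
π/2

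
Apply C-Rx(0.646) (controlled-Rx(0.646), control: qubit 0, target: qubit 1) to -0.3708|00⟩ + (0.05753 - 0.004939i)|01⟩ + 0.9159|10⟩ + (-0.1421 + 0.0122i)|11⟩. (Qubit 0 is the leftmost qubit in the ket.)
-0.3708|00⟩ + (0.05753 - 0.004939i)|01⟩ + (0.8724 + 0.0451i)|10⟩ + (-0.1348 - 0.2791i)|11⟩

C-Rx(0.646) leaves the control-|0⟩ kets |00⟩, |01⟩ unchanged and applies Rx(0.646) to qubit 1 on the control-|1⟩ pair (|10⟩, |11⟩).
Rx(0.646) = [[cos(θ/2), −i·sin(θ/2)], [−i·sin(θ/2), cos(θ/2)]]; θ = 0.646, cos(θ/2) ≈ 0.948287, sin(θ/2) ≈ 0.317413.
With a = amp(|10⟩) = 0.9159 and b = amp(|11⟩) = (-0.1421 + 0.0122i):
new amp(|10⟩) = (0.948287)·a + (-0.317413i)·b = (0.8724 + 0.0451i)
new amp(|11⟩) = (-0.317413i)·a + (0.948287)·b = (-0.1348 - 0.2791i)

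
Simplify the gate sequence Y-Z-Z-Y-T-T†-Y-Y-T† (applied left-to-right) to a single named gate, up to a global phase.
T†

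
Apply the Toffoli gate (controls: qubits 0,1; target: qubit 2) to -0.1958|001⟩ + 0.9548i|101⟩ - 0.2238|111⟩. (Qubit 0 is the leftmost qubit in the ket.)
-0.1958|001⟩ + 0.9548i|101⟩ - 0.2238|110⟩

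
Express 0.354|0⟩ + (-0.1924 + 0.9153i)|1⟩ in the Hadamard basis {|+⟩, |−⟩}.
(0.1143 + 0.6472i)|+⟩ + (0.3864 - 0.6472i)|−⟩

With |ψ⟩ = α|0⟩ + β|1⟩, the Hadamard-basis coefficients are ⟨+|ψ⟩ = (α + β)/√2 and ⟨−|ψ⟩ = (α − β)/√2.
Here α = 0.354, β = (-0.1924 + 0.9153i): (α + β)/√2 = (0.1143 + 0.6472i), (α − β)/√2 = (0.3864 - 0.6472i).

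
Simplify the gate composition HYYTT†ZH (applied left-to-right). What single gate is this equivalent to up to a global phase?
X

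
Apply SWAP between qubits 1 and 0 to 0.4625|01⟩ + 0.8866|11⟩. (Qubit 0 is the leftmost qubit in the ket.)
0.4625|10⟩ + 0.8866|11⟩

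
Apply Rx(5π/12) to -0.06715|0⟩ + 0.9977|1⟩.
(-0.05327 - 0.6074i)|0⟩ + (0.7915 + 0.04088i)|1⟩

Rx(5π/12) = [[cos(θ/2), −i·sin(θ/2)], [−i·sin(θ/2), cos(θ/2)]]; θ = 5π/12, cos(θ/2) ≈ 0.793353, sin(θ/2) ≈ 0.608761.
With a = amp(|0⟩) = -0.06715 and b = amp(|1⟩) = 0.9977:
new amp(|0⟩) = (0.793353)·a + (-0.608761i)·b = (-0.05327 - 0.6074i)
new amp(|1⟩) = (-0.608761i)·a + (0.793353)·b = (0.7915 + 0.04088i)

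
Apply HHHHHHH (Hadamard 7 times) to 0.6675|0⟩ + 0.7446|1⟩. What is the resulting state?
0.9985|0⟩ - 0.05452|1⟩

H² = I, so H^7 = H: a single Hadamard. With (a, b) = (0.6675, 0.7446), H gives ((a + b)/√2, (a − b)/√2) = (0.9985, -0.05452).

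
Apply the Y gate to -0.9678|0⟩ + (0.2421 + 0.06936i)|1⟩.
(0.06936 - 0.2421i)|0⟩ - 0.9678i|1⟩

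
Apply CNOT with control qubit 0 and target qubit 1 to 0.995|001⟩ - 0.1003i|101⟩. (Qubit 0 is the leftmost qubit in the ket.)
0.995|001⟩ - 0.1003i|111⟩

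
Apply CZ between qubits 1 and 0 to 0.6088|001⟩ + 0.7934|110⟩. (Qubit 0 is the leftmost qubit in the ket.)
0.6088|001⟩ - 0.7934|110⟩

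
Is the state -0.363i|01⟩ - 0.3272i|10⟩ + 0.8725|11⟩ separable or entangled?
Entangled

Writing the state as a|00⟩ + b|01⟩ + c|10⟩ + d|11⟩, it is a product state iff ad − bc = 0.
Here (a, b, c, d) = (0, -0.363i, -0.3272i, 0.8725): ad − bc = (0)(0.8725) − (-0.363i)(-0.3272i) = 0.1188 ≠ 0, so the state is entangled.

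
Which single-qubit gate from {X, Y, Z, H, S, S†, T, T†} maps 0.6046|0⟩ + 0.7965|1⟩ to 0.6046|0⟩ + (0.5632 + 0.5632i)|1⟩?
T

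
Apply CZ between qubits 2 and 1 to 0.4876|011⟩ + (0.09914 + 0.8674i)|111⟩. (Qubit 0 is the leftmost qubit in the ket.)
-0.4876|011⟩ + (-0.09914 - 0.8674i)|111⟩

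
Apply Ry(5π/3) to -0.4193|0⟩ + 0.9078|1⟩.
-0.09078|0⟩ - 0.9958|1⟩

Ry(5π/3) = [[cos(θ/2), −sin(θ/2)], [sin(θ/2), cos(θ/2)]]; θ = 5π/3, cos(θ/2) ≈ -0.866025, sin(θ/2) ≈ 0.5.
With a = amp(|0⟩) = -0.4193 and b = amp(|1⟩) = 0.9078:
new amp(|0⟩) = (-0.866025)·a + (-0.5)·b = -0.09078
new amp(|1⟩) = (0.5)·a + (-0.866025)·b = -0.9958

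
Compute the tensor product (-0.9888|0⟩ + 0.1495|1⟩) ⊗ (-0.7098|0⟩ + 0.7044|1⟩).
0.7019|00⟩ - 0.6965|01⟩ - 0.1061|10⟩ + 0.1053|11⟩

amp(|b₁b₂…⟩) = product of the factor amplitudes for bits b₁, b₂, …; only kets whose every factor amplitude is nonzero survive.
|00⟩: (-0.9888)(-0.7098) = 0.7019
|01⟩: (-0.9888)(0.7044) = -0.6965
|10⟩: (0.1495)(-0.7098) = -0.1061
|11⟩: (0.1495)(0.7044) = 0.1053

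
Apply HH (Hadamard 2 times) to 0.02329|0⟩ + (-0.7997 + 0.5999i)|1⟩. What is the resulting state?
0.02329|0⟩ + (-0.7997 + 0.5999i)|1⟩

H² = I, so an even number of Hadamards cancels: H^2 = I and the state is unchanged.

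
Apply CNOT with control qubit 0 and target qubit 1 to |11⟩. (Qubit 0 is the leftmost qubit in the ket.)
|10⟩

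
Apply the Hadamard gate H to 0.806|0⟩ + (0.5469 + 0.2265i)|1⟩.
(0.9566 + 0.1602i)|0⟩ + (0.1832 - 0.1602i)|1⟩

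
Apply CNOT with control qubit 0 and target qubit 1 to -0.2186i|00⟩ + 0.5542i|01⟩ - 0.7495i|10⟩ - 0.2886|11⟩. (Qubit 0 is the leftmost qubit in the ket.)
-0.2186i|00⟩ + 0.5542i|01⟩ - 0.2886|10⟩ - 0.7495i|11⟩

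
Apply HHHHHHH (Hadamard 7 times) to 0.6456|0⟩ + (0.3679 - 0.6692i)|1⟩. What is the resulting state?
(0.7167 - 0.4732i)|0⟩ + (0.1964 + 0.4732i)|1⟩

H² = I, so H^7 = H: a single Hadamard. With (a, b) = (0.6456, (0.3679 - 0.6692i)), H gives ((a + b)/√2, (a − b)/√2) = ((0.7167 - 0.4732i), (0.1964 + 0.4732i)).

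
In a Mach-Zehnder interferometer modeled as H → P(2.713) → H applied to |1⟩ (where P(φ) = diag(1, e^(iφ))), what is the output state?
(0.9548 - 0.2078i)|0⟩ + (0.04522 + 0.2078i)|1⟩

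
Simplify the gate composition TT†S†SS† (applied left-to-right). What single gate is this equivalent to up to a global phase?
S†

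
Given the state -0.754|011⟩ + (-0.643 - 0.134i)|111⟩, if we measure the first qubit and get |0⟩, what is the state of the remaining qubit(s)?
-|11⟩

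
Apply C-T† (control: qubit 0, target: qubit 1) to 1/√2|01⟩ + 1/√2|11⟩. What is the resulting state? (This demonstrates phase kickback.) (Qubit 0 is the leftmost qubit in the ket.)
1/√2|01⟩ + (1/2 - (1/2)i)|11⟩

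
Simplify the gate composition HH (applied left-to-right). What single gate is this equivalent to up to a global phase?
I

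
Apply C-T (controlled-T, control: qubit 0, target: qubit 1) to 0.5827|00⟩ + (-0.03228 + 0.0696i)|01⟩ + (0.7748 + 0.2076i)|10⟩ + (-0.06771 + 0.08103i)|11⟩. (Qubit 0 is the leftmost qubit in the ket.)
0.5827|00⟩ + (-0.03228 + 0.0696i)|01⟩ + (0.7748 + 0.2076i)|10⟩ + (-0.1052 + 0.009419i)|11⟩

C-T leaves the control-|0⟩ kets |00⟩, |01⟩ unchanged and applies T to qubit 1 on the control-|1⟩ pair (|10⟩, |11⟩).
T = [[1, 0], [0, (1/√2 + (1/√2)i)]].
With a = amp(|10⟩) = (0.7748 + 0.2076i) and b = amp(|11⟩) = (-0.06771 + 0.08103i):
new amp(|10⟩) = (1)·a = (0.7748 + 0.2076i)
new amp(|11⟩) = (1/√2 + (1/√2)i)·b = (-0.1052 + 0.009419i)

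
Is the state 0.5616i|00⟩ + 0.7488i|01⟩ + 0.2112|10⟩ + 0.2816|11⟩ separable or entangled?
Separable

Writing the state as a|00⟩ + b|01⟩ + c|10⟩ + d|11⟩, it is a product state iff ad − bc = 0.
Here (a, b, c, d) = (0.5616i, 0.7488i, 0.2112, 0.2816): ad − bc = (0.5616i)(0.2816) − (0.7488i)(0.2112) = 0, so the state is separable.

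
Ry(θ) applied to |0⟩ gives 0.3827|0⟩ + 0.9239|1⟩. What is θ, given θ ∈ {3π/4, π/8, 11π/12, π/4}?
3π/4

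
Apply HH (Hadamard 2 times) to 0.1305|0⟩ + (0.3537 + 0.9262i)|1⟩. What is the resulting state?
0.1305|0⟩ + (0.3537 + 0.9262i)|1⟩

H² = I, so an even number of Hadamards cancels: H^2 = I and the state is unchanged.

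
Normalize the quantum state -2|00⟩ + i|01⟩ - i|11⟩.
-0.8165|00⟩ + (1/√6)i|01⟩ - (1/√6)i|11⟩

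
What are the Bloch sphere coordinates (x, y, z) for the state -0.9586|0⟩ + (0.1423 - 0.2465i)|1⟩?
(-0.2728, 0.4726, 0.8379)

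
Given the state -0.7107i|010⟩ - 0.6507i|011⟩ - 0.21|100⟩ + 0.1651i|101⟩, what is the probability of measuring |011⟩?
0.4234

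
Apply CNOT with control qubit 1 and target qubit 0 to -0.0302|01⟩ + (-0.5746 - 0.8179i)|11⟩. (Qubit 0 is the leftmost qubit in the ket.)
(-0.5746 - 0.8179i)|01⟩ - 0.0302|11⟩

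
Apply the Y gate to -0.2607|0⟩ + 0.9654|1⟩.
-0.9654i|0⟩ - 0.2607i|1⟩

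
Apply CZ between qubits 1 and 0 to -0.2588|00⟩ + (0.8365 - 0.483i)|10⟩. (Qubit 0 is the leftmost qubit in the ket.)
-0.2588|00⟩ + (0.8365 - 0.483i)|10⟩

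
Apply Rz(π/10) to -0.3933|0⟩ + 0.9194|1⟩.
(-0.3885 + 0.06153i)|0⟩ + (0.9081 + 0.1438i)|1⟩

Rz(π/10) = [[e^(−iθ/2), 0], [0, e^(iθ/2)]] with e^(±iθ/2) = cos(θ/2) ± i·sin(θ/2); θ = π/10, cos(θ/2) ≈ 0.987688, sin(θ/2) ≈ 0.156434.
With a = amp(|0⟩) = -0.3933 and b = amp(|1⟩) = 0.9194:
new amp(|0⟩) = (0.987688 - 0.156434i)·a = (-0.3885 + 0.06153i)
new amp(|1⟩) = (0.987688 + 0.156434i)·b = (0.9081 + 0.1438i)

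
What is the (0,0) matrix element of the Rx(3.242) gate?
-0.05018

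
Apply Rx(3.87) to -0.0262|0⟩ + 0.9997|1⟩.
(0.009333 - 0.9341i)|0⟩ + (-0.3561 + 0.02448i)|1⟩

Rx(3.87) = [[cos(θ/2), −i·sin(θ/2)], [−i·sin(θ/2), cos(θ/2)]]; θ = 3.87, cos(θ/2) ≈ -0.356205, sin(θ/2) ≈ 0.934408.
With a = amp(|0⟩) = -0.0262 and b = amp(|1⟩) = 0.9997:
new amp(|0⟩) = (-0.356205)·a + (-0.934408i)·b = (0.009333 - 0.9341i)
new amp(|1⟩) = (-0.934408i)·a + (-0.356205)·b = (-0.3561 + 0.02448i)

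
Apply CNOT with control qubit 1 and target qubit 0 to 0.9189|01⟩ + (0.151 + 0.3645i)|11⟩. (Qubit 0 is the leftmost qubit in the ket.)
(0.151 + 0.3645i)|01⟩ + 0.9189|11⟩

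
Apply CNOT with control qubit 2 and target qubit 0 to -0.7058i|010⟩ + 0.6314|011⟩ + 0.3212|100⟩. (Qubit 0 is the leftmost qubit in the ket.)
-0.7058i|010⟩ + 0.3212|100⟩ + 0.6314|111⟩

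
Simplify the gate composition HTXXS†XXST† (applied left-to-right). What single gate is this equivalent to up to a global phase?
H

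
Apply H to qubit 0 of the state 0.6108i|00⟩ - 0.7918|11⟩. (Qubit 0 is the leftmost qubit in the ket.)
0.4319i|00⟩ - 0.5599|01⟩ + 0.4319i|10⟩ + 0.5599|11⟩

H on qubit 0 mixes each pair of kets that differ only in qubit 0: amplitudes (a, b) of (|…0…⟩, |…1…⟩) become ((a + b)/√2, (a − b)/√2). Kets absent from the input have amplitude 0.
(|00⟩, |10⟩): (a, b) = (0.6108i, 0) → (0.4319i, 0.4319i)
(|01⟩, |11⟩): (a, b) = (0, -0.7918) → (-0.5599, 0.5599)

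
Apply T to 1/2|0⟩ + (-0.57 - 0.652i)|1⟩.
1/2|0⟩ + (0.05798 - 0.8641i)|1⟩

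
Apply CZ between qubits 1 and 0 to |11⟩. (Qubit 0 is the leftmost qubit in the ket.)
-|11⟩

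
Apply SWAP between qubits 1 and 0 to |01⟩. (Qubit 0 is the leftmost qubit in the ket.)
|10⟩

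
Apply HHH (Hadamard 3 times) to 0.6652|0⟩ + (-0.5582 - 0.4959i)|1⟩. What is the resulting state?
(0.07566 - 0.3507i)|0⟩ + (0.8651 + 0.3507i)|1⟩

H² = I, so H^3 = H: a single Hadamard. With (a, b) = (0.6652, (-0.5582 - 0.4959i)), H gives ((a + b)/√2, (a − b)/√2) = ((0.07566 - 0.3507i), (0.8651 + 0.3507i)).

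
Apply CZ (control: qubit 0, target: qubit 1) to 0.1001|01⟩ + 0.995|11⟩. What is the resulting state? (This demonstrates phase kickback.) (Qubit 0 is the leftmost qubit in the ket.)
0.1001|01⟩ - 0.995|11⟩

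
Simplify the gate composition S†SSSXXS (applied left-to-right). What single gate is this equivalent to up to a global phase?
S†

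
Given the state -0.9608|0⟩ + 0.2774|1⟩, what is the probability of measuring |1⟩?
0.07695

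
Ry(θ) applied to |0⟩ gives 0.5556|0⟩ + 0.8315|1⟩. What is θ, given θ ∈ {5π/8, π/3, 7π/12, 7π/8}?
5π/8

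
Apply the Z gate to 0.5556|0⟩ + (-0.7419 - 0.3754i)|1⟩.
0.5556|0⟩ + (0.7419 + 0.3754i)|1⟩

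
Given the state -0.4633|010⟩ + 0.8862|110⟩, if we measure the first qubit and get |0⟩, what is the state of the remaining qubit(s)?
-|10⟩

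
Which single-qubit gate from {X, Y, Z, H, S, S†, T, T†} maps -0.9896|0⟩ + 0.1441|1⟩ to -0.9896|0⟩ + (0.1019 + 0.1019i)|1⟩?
T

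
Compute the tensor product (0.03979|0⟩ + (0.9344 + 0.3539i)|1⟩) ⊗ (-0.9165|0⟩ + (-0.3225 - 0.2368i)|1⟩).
-0.03647|00⟩ + (-0.01283 - 0.009422i)|01⟩ + (-0.8564 - 0.3243i)|10⟩ + (-0.2175 - 0.3354i)|11⟩

amp(|b₁b₂…⟩) = product of the factor amplitudes for bits b₁, b₂, …; only kets whose every factor amplitude is nonzero survive.
|00⟩: (0.03979)(-0.9165) = -0.03647
|01⟩: (0.03979)(-0.3225 - 0.2368i) = (-0.01283 - 0.009422i)
|10⟩: (0.9344 + 0.3539i)(-0.9165) = (-0.8564 - 0.3243i)
|11⟩: (0.9344 + 0.3539i)(-0.3225 - 0.2368i) = (-0.2175 - 0.3354i)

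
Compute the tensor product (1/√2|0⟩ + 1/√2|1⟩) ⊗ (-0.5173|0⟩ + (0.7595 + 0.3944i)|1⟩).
-0.3658|00⟩ + (0.537 + 0.2789i)|01⟩ - 0.3658|10⟩ + (0.537 + 0.2789i)|11⟩

amp(|b₁b₂…⟩) = product of the factor amplitudes for bits b₁, b₂, …; only kets whose every factor amplitude is nonzero survive.
|00⟩: (1/√2)(-0.5173) = -0.3658
|01⟩: (1/√2)(0.7595 + 0.3944i) = (0.537 + 0.2789i)
|10⟩: (1/√2)(-0.5173) = -0.3658
|11⟩: (1/√2)(0.7595 + 0.3944i) = (0.537 + 0.2789i)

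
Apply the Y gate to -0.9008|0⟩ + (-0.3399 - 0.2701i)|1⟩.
(-0.2701 + 0.3399i)|0⟩ - 0.9008i|1⟩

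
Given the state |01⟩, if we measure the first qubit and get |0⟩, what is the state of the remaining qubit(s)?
|1⟩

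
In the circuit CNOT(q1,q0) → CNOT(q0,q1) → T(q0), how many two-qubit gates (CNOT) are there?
2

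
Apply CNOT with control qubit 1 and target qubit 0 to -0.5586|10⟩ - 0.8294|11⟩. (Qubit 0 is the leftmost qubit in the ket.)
-0.8294|01⟩ - 0.5586|10⟩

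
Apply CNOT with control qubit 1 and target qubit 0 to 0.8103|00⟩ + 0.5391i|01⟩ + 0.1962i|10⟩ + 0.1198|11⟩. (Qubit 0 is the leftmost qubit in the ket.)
0.8103|00⟩ + 0.1198|01⟩ + 0.1962i|10⟩ + 0.5391i|11⟩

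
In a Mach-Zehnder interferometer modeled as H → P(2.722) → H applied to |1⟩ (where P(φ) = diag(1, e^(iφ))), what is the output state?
(0.9566 - 0.2037i)|0⟩ + (0.04337 + 0.2037i)|1⟩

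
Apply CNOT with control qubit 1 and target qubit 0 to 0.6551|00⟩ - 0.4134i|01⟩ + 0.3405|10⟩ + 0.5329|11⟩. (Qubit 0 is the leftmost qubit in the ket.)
0.6551|00⟩ + 0.5329|01⟩ + 0.3405|10⟩ - 0.4134i|11⟩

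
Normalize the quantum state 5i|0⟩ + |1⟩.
0.9806i|0⟩ + 0.1961|1⟩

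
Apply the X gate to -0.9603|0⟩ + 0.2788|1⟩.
0.2788|0⟩ - 0.9603|1⟩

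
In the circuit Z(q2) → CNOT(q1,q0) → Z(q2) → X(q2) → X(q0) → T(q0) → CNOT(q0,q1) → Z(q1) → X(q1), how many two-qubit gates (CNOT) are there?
2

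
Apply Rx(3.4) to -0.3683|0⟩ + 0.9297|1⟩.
(0.04745 - 0.922i)|0⟩ + (-0.1198 + 0.3652i)|1⟩

Rx(3.4) = [[cos(θ/2), −i·sin(θ/2)], [−i·sin(θ/2), cos(θ/2)]]; θ = 3.4, cos(θ/2) ≈ -0.128844, sin(θ/2) ≈ 0.991665.
With a = amp(|0⟩) = -0.3683 and b = amp(|1⟩) = 0.9297:
new amp(|0⟩) = (-0.128844)·a + (-0.991665i)·b = (0.04745 - 0.922i)
new amp(|1⟩) = (-0.991665i)·a + (-0.128844)·b = (-0.1198 + 0.3652i)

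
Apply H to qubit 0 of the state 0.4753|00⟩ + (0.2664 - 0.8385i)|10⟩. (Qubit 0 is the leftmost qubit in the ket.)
(0.5245 - 0.5929i)|00⟩ + (0.1477 + 0.5929i)|10⟩

H on qubit 0 mixes each pair of kets that differ only in qubit 0: amplitudes (a, b) of (|…0…⟩, |…1…⟩) become ((a + b)/√2, (a − b)/√2). Kets absent from the input have amplitude 0.
(|00⟩, |10⟩): (a, b) = (0.4753, (0.2664 - 0.8385i)) → ((0.5245 - 0.5929i), (0.1477 + 0.5929i))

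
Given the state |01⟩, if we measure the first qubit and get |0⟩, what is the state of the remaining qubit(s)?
|1⟩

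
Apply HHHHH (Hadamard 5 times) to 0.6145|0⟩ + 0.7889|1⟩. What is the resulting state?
0.9924|0⟩ - 0.1233|1⟩

H² = I, so H^5 = H: a single Hadamard. With (a, b) = (0.6145, 0.7889), H gives ((a + b)/√2, (a − b)/√2) = (0.9924, -0.1233).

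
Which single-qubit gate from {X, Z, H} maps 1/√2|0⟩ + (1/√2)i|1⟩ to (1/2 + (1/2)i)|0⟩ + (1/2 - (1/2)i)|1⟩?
H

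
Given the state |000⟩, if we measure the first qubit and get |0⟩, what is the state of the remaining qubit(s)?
|00⟩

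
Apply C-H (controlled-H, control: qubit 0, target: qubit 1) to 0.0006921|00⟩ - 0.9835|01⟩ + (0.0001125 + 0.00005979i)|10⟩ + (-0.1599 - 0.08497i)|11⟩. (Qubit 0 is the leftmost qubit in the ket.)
0.0006921|00⟩ - 0.9835|01⟩ + (-0.113 - 0.06004i)|10⟩ + (0.1131 + 0.06013i)|11⟩

C-H leaves the control-|0⟩ kets |00⟩, |01⟩ unchanged and applies H to qubit 1 on the control-|1⟩ pair (|10⟩, |11⟩).
H = [[1/√2, 1/√2], [1/√2, -1/√2]].
With a = amp(|10⟩) = (0.0001125 + 0.00005979i) and b = amp(|11⟩) = (-0.1599 - 0.08497i):
new amp(|10⟩) = (1/√2)·a + (1/√2)·b = (-0.113 - 0.06004i)
new amp(|11⟩) = (1/√2)·a + (-1/√2)·b = (0.1131 + 0.06013i)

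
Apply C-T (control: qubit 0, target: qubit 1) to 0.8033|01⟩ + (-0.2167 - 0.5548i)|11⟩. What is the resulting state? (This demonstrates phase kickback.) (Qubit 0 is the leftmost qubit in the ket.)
0.8033|01⟩ + (0.2391 - 0.5455i)|11⟩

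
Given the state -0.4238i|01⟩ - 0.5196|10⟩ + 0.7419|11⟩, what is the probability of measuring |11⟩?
0.5504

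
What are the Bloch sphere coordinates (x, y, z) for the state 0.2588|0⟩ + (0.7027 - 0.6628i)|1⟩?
(0.3637, -0.3431, -0.8661)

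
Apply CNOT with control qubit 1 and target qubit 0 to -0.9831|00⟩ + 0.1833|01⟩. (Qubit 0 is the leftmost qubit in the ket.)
-0.9831|00⟩ + 0.1833|11⟩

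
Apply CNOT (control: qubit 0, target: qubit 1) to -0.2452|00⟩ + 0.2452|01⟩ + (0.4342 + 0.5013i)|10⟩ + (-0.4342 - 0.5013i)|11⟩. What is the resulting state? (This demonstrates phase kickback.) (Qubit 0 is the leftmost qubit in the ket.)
-0.2452|00⟩ + 0.2452|01⟩ + (-0.4342 - 0.5013i)|10⟩ + (0.4342 + 0.5013i)|11⟩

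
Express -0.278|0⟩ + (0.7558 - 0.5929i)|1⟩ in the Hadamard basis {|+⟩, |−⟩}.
(0.3379 - 0.4192i)|+⟩ + (-0.731 + 0.4192i)|−⟩

With |ψ⟩ = α|0⟩ + β|1⟩, the Hadamard-basis coefficients are ⟨+|ψ⟩ = (α + β)/√2 and ⟨−|ψ⟩ = (α − β)/√2.
Here α = -0.278, β = (0.7558 - 0.5929i): (α + β)/√2 = (0.3379 - 0.4192i), (α − β)/√2 = (-0.731 + 0.4192i).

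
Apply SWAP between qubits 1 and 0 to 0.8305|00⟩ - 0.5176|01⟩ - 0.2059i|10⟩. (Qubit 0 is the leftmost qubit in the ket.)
0.8305|00⟩ - 0.2059i|01⟩ - 0.5176|10⟩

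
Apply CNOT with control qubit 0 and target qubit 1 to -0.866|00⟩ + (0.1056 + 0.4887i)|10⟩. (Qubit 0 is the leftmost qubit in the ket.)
-0.866|00⟩ + (0.1056 + 0.4887i)|11⟩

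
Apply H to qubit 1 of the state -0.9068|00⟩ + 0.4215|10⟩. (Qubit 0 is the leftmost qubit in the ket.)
-0.6412|00⟩ - 0.6412|01⟩ + 0.298|10⟩ + 0.298|11⟩

H on qubit 1 mixes each pair of kets that differ only in qubit 1: amplitudes (a, b) of (|…0…⟩, |…1…⟩) become ((a + b)/√2, (a − b)/√2). Kets absent from the input have amplitude 0.
(|00⟩, |01⟩): (a, b) = (-0.9068, 0) → (-0.6412, -0.6412)
(|10⟩, |11⟩): (a, b) = (0.4215, 0) → (0.298, 0.298)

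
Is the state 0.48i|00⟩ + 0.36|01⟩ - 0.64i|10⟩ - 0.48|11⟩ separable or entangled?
Separable

Writing the state as a|00⟩ + b|01⟩ + c|10⟩ + d|11⟩, it is a product state iff ad − bc = 0.
Here (a, b, c, d) = (0.48i, 0.36, -0.64i, -0.48): ad − bc = (0.48i)(-0.48) − (0.36)(-0.64i) = 0, so the state is separable.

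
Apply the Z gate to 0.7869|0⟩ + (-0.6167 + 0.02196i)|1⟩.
0.7869|0⟩ + (0.6167 - 0.02196i)|1⟩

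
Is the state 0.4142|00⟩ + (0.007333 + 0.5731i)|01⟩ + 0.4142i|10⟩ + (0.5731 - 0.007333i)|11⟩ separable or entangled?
Entangled

Writing the state as a|00⟩ + b|01⟩ + c|10⟩ + d|11⟩, it is a product state iff ad − bc = 0.
Here (a, b, c, d) = (0.4142, (0.007333 + 0.5731i), 0.4142i, (0.5731 - 0.007333i)): ad − bc = (0.4142)(0.5731 - 0.007333i) − (0.007333 + 0.5731i)(0.4142i) = (0.4748 - 0.006075i) ≠ 0, so the state is entangled.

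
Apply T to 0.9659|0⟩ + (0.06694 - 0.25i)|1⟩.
0.9659|0⟩ + (0.2241 - 0.1294i)|1⟩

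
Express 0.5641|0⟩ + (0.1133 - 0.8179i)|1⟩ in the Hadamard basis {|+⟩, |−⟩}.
(0.479 - 0.5783i)|+⟩ + (0.3188 + 0.5783i)|−⟩

With |ψ⟩ = α|0⟩ + β|1⟩, the Hadamard-basis coefficients are ⟨+|ψ⟩ = (α + β)/√2 and ⟨−|ψ⟩ = (α − β)/√2.
Here α = 0.5641, β = (0.1133 - 0.8179i): (α + β)/√2 = (0.479 - 0.5783i), (α − β)/√2 = (0.3188 + 0.5783i).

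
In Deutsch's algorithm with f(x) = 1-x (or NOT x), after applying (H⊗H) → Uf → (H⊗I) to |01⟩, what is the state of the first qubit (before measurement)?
|1⟩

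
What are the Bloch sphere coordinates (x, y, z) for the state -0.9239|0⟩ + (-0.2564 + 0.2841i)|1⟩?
(0.4738, -0.525, 0.7071)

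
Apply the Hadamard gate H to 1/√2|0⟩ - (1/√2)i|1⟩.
(1/2 - (1/2)i)|0⟩ + (1/2 + (1/2)i)|1⟩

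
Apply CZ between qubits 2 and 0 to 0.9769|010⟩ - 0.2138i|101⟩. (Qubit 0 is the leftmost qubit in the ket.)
0.9769|010⟩ + 0.2138i|101⟩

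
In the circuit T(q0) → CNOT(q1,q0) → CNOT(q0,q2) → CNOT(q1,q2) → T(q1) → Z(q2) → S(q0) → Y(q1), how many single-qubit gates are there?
5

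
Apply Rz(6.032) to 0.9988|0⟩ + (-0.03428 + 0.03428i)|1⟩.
(-0.9909 - 0.1251i)|0⟩ + (0.02972 - 0.0383i)|1⟩

Rz(6.032) = [[e^(−iθ/2), 0], [0, e^(iθ/2)]] with e^(±iθ/2) = cos(θ/2) ± i·sin(θ/2); θ = 6.032, cos(θ/2) ≈ -0.992124, sin(θ/2) ≈ 0.125263.
With a = amp(|0⟩) = 0.9988 and b = amp(|1⟩) = (-0.03428 + 0.03428i):
new amp(|0⟩) = (-0.992124 - 0.125263i)·a = (-0.9909 - 0.1251i)
new amp(|1⟩) = (-0.992124 + 0.125263i)·b = (0.02972 - 0.0383i)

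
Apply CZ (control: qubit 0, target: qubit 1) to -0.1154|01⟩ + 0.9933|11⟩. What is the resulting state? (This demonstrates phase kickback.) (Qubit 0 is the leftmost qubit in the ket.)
-0.1154|01⟩ - 0.9933|11⟩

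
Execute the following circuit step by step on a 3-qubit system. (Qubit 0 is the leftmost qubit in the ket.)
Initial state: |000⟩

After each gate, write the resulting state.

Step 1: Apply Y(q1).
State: i|010⟩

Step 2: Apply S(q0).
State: i|010⟩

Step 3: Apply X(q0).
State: i|110⟩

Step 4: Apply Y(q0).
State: |010⟩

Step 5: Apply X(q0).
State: |110⟩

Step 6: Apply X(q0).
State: |010⟩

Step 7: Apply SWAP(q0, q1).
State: |100⟩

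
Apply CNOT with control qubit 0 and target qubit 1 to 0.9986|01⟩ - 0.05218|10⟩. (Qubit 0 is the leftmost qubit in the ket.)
0.9986|01⟩ - 0.05218|11⟩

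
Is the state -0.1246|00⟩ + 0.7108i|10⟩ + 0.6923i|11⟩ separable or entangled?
Entangled

Writing the state as a|00⟩ + b|01⟩ + c|10⟩ + d|11⟩, it is a product state iff ad − bc = 0.
Here (a, b, c, d) = (-0.1246, 0, 0.7108i, 0.6923i): ad − bc = (-0.1246)(0.6923i) − (0)(0.7108i) = -0.08626i ≠ 0, so the state is entangled.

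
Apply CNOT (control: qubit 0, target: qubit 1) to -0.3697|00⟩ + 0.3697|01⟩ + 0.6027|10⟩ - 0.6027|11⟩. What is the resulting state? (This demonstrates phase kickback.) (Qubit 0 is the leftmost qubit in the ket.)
-0.3697|00⟩ + 0.3697|01⟩ - 0.6027|10⟩ + 0.6027|11⟩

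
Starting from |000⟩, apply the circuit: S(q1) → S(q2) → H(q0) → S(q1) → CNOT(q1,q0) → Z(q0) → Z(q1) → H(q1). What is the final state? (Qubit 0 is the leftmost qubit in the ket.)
1/2|000⟩ + 1/2|010⟩ - 1/2|100⟩ - 1/2|110⟩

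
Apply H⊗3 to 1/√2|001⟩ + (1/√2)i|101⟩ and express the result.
(0.25 + 0.25i)|000⟩ + (-0.25 - 0.25i)|001⟩ + (0.25 + 0.25i)|010⟩ + (-0.25 - 0.25i)|011⟩ + (0.25 - 0.25i)|100⟩ + (-0.25 + 0.25i)|101⟩ + (0.25 - 0.25i)|110⟩ + (-0.25 + 0.25i)|111⟩

H⊗3 gives amp(|y⟩) = (1/2√2) Σ_x (−1)^(x·y) amp(|x⟩), where x·y is the number of positions in which both x and y have a 1.
|000⟩: (1/√2 + (1/√2)i)/(2√2) = (0.25 + 0.25i)
|001⟩: (-1/√2 - (1/√2)i)/(2√2) = (-0.25 - 0.25i)
|010⟩: (1/√2 + (1/√2)i)/(2√2) = (0.25 + 0.25i)
|011⟩: (-1/√2 - (1/√2)i)/(2√2) = (-0.25 - 0.25i)
|100⟩: (1/√2 - (1/√2)i)/(2√2) = (0.25 - 0.25i)
|101⟩: (-1/√2 + (1/√2)i)/(2√2) = (-0.25 + 0.25i)
|110⟩: (1/√2 - (1/√2)i)/(2√2) = (0.25 - 0.25i)
|111⟩: (-1/√2 + (1/√2)i)/(2√2) = (-0.25 + 0.25i)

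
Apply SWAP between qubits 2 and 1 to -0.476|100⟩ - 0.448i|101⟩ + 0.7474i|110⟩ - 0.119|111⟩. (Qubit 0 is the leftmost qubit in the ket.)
-0.476|100⟩ + 0.7474i|101⟩ - 0.448i|110⟩ - 0.119|111⟩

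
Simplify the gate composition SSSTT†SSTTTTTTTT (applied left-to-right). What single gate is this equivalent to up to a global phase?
S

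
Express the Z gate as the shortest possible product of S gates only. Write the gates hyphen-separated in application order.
S-S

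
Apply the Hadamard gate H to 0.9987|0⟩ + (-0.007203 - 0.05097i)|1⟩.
(0.7011 - 0.03604i)|0⟩ + (0.7113 + 0.03604i)|1⟩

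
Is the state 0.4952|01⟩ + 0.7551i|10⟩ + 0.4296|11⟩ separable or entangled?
Entangled

Writing the state as a|00⟩ + b|01⟩ + c|10⟩ + d|11⟩, it is a product state iff ad − bc = 0.
Here (a, b, c, d) = (0, 0.4952, 0.7551i, 0.4296): ad − bc = (0)(0.4296) − (0.4952)(0.7551i) = -0.3739i ≠ 0, so the state is entangled.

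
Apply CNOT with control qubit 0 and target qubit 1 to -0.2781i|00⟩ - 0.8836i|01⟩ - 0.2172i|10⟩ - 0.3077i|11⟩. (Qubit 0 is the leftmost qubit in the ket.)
-0.2781i|00⟩ - 0.8836i|01⟩ - 0.3077i|10⟩ - 0.2172i|11⟩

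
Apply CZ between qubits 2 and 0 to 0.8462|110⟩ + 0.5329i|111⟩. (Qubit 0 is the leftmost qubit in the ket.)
0.8462|110⟩ - 0.5329i|111⟩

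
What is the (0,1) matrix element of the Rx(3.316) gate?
-0.9962i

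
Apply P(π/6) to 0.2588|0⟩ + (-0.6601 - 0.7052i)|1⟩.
0.2588|0⟩ + (-0.2191 - 0.9408i)|1⟩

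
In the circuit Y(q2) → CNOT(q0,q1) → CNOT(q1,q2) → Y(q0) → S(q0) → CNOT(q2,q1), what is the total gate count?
6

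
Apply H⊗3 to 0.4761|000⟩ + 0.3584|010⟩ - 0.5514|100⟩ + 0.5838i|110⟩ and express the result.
(0.1001 + 0.2064i)|000⟩ + (0.1001 + 0.2064i)|001⟩ + (-0.1533 - 0.2064i)|010⟩ + (-0.1533 - 0.2064i)|011⟩ + (0.49 - 0.2064i)|100⟩ + (0.49 - 0.2064i)|101⟩ + (0.2366 + 0.2064i)|110⟩ + (0.2366 + 0.2064i)|111⟩

H⊗3 gives amp(|y⟩) = (1/2√2) Σ_x (−1)^(x·y) amp(|x⟩), where x·y is the number of positions in which both x and y have a 1.
|000⟩: (0.4761 + 0.3584 - 0.5514 + 0.5838i)/(2√2) = (0.1001 + 0.2064i)
|001⟩: (0.4761 + 0.3584 - 0.5514 + 0.5838i)/(2√2) = (0.1001 + 0.2064i)
|010⟩: (0.4761 - 0.3584 - 0.5514 - 0.5838i)/(2√2) = (-0.1533 - 0.2064i)
|011⟩: (0.4761 - 0.3584 - 0.5514 - 0.5838i)/(2√2) = (-0.1533 - 0.2064i)
|100⟩: (0.4761 + 0.3584 + 0.5514 - 0.5838i)/(2√2) = (0.49 - 0.2064i)
|101⟩: (0.4761 + 0.3584 + 0.5514 - 0.5838i)/(2√2) = (0.49 - 0.2064i)
|110⟩: (0.4761 - 0.3584 + 0.5514 + 0.5838i)/(2√2) = (0.2366 + 0.2064i)
|111⟩: (0.4761 - 0.3584 + 0.5514 + 0.5838i)/(2√2) = (0.2366 + 0.2064i)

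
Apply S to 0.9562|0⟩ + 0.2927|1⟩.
0.9562|0⟩ + 0.2927i|1⟩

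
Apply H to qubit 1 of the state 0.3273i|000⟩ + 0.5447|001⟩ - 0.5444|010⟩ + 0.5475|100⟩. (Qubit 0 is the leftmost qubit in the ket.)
(-0.3849 + 0.2314i)|000⟩ + 0.3852|001⟩ + (0.3849 + 0.2314i)|010⟩ + 0.3852|011⟩ + 0.3871|100⟩ + 0.3871|110⟩

H on qubit 1 mixes each pair of kets that differ only in qubit 1: amplitudes (a, b) of (|…0…⟩, |…1…⟩) become ((a + b)/√2, (a − b)/√2). Kets absent from the input have amplitude 0.
(|000⟩, |010⟩): (a, b) = (0.3273i, -0.5444) → ((-0.3849 + 0.2314i), (0.3849 + 0.2314i))
(|001⟩, |011⟩): (a, b) = (0.5447, 0) → (0.3852, 0.3852)
(|100⟩, |110⟩): (a, b) = (0.5475, 0) → (0.3871, 0.3871)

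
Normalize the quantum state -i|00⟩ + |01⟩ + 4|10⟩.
-0.2357i|00⟩ + 0.2357|01⟩ + 0.9428|10⟩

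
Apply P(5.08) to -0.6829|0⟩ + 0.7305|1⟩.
-0.6829|0⟩ + (0.2625 - 0.6817i)|1⟩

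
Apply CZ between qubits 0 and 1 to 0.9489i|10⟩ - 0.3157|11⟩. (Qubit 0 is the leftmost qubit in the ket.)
0.9489i|10⟩ + 0.3157|11⟩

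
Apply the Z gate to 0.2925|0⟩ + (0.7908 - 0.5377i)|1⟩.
0.2925|0⟩ + (-0.7908 + 0.5377i)|1⟩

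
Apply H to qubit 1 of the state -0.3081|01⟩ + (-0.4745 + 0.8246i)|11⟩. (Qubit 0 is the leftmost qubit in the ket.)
-0.2179|00⟩ + 0.2179|01⟩ + (-0.3355 + 0.5831i)|10⟩ + (0.3355 - 0.5831i)|11⟩

H on qubit 1 mixes each pair of kets that differ only in qubit 1: amplitudes (a, b) of (|…0…⟩, |…1…⟩) become ((a + b)/√2, (a − b)/√2). Kets absent from the input have amplitude 0.
(|00⟩, |01⟩): (a, b) = (0, -0.3081) → (-0.2179, 0.2179)
(|10⟩, |11⟩): (a, b) = (0, (-0.4745 + 0.8246i)) → ((-0.3355 + 0.5831i), (0.3355 - 0.5831i))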